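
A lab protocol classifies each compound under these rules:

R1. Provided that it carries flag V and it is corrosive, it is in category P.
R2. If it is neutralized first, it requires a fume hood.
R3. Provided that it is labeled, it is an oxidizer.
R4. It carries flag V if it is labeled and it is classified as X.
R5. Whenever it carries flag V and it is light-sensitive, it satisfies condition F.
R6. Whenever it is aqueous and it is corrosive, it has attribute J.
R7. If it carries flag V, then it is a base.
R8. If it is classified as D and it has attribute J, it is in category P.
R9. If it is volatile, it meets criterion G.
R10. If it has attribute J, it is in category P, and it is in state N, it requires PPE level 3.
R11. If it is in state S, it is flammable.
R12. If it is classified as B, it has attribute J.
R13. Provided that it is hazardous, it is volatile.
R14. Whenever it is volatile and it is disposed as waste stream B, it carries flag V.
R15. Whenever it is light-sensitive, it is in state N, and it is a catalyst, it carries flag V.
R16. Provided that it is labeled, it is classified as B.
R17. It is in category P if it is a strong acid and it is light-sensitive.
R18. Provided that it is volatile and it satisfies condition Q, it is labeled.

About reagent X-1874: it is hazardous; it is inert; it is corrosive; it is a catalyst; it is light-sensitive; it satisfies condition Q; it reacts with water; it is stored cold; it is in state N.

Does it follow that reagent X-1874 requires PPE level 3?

Yes

By R13 (it is hazardous): it is volatile.
By R15 (it is light-sensitive, it is in state N, it is a catalyst): it carries flag V.
By R18 (it is volatile, it satisfies condition Q): it is labeled.
By R1 (it carries flag V, it is corrosive): it is in category P.
By R16 (it is labeled): it is classified as B.
By R12 (it is classified as B): it has attribute J.
By R10 (it has attribute J, it is in category P, it is in state N): it requires PPE level 3.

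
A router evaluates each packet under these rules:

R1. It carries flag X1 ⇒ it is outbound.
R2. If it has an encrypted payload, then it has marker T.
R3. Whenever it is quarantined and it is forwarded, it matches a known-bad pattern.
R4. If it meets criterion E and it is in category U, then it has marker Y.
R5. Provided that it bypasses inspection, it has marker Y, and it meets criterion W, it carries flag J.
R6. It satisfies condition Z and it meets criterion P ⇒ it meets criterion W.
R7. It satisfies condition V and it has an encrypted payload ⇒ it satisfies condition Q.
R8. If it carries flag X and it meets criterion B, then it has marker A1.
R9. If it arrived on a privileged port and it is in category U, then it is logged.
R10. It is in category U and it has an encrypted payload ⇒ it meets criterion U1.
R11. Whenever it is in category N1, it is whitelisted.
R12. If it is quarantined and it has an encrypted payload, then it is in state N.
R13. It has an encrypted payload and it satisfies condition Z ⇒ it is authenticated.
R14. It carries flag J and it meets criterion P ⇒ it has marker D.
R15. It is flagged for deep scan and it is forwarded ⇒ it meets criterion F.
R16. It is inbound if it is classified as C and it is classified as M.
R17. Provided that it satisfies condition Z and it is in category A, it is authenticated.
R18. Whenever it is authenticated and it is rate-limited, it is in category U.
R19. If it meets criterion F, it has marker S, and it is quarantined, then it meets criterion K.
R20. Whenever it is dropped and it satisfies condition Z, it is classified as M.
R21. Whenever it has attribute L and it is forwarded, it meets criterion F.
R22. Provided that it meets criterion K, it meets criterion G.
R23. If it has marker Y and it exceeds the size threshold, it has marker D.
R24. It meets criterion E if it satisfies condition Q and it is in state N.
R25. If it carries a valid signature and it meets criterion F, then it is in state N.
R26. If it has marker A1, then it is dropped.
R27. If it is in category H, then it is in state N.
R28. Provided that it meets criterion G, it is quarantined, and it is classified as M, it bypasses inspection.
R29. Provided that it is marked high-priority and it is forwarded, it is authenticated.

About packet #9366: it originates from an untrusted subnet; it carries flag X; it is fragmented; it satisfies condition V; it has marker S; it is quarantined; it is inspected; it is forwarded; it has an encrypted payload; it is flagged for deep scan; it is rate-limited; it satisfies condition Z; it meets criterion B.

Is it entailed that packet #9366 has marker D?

No

Forward chaining from the given facts derives: has marker T, matches a known-bad pattern, satisfies condition Q, has marker A1, is in state N, is authenticated, meets criterion F, is in category U, meets criterion K, meets criterion G, meets criterion E, is dropped, has marker Y, meets criterion U1, is classified as M, bypasses inspection.
Rules concluding "it has marker D": R14 needs "it carries flag J"; R23 needs "it exceeds the size threshold" — none of these are established.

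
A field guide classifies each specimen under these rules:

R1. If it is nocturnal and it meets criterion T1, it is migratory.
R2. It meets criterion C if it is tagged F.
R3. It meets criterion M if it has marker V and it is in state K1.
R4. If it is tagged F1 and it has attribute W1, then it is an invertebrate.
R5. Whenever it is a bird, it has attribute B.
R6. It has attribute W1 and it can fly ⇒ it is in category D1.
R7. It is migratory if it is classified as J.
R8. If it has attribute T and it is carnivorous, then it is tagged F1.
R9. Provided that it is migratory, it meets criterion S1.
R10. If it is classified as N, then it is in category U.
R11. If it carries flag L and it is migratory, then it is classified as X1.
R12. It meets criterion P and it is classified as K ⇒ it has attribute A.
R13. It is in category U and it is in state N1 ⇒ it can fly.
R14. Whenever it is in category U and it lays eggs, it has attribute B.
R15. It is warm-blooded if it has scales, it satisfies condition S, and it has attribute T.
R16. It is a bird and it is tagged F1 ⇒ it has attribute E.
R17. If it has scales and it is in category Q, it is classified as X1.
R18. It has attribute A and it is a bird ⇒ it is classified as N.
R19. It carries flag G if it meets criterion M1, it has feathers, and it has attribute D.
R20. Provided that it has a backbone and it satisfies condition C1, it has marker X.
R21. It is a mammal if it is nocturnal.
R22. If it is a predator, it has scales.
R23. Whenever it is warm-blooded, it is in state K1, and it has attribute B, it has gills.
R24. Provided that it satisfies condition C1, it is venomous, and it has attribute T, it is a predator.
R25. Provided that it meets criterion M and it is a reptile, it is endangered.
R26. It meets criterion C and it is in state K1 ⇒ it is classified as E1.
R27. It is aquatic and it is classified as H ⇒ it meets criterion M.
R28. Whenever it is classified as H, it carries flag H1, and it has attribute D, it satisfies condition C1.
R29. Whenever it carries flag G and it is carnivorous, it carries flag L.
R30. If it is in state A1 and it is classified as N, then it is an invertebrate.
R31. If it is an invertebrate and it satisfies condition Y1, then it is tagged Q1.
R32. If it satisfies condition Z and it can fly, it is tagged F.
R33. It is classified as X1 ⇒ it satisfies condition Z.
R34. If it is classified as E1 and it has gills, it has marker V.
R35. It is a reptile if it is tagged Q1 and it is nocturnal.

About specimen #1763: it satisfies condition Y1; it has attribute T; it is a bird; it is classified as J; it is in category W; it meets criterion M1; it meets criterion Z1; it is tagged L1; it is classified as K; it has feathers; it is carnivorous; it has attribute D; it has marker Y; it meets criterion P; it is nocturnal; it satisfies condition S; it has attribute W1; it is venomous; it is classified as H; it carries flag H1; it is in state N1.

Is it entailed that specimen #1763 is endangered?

Forward chaining from the given facts derives: has attribute B, is migratory, is tagged F1, meets criterion S1, has attribute A, has attribute E, is classified as N, carries flag G, is a mammal, satisfies condition C1, carries flag L, is an invertebrate, is in category U, is classified as X1, can fly, is a predator, is tagged Q1, satisfies condition Z, is a reptile, is in category D1, has scales, is tagged F, meets criterion C, is warm-blooded.
The only rule concluding "it is endangered" is R25, which needs "it meets criterion M"; that is never established.

No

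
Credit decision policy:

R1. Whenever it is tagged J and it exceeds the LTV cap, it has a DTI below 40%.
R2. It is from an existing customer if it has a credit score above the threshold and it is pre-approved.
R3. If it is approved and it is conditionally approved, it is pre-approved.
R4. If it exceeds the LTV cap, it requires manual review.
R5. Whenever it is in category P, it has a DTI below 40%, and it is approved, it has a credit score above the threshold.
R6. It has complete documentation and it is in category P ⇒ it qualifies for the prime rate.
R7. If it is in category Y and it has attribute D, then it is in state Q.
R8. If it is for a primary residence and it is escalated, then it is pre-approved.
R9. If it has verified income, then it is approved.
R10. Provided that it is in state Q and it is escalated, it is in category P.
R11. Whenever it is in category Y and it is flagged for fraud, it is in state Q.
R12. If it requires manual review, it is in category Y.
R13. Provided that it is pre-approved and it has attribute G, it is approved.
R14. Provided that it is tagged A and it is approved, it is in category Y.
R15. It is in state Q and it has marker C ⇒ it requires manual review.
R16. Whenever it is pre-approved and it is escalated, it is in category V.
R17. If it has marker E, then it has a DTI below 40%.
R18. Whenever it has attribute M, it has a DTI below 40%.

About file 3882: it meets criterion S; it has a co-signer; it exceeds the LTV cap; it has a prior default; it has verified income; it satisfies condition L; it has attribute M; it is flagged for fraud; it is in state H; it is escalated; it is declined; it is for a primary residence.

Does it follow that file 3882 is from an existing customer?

By R4 (it exceeds the LTV cap): it requires manual review.
By R8 (it is for a primary residence, it is escalated): it is pre-approved.
By R9 (it has verified income): it is approved.
By R12 (it requires manual review): it is in category Y.
By R18 (it has attribute M): it has a DTI below 40%.
By R11 (it is in category Y, it is flagged for fraud): it is in state Q.
By R10 (it is in state Q, it is escalated): it is in category P.
By R5 (it is in category P, it has a DTI below 40%, it is approved): it has a credit score above the threshold.
By R2 (it has a credit score above the threshold, it is pre-approved): it is from an existing customer.

Yes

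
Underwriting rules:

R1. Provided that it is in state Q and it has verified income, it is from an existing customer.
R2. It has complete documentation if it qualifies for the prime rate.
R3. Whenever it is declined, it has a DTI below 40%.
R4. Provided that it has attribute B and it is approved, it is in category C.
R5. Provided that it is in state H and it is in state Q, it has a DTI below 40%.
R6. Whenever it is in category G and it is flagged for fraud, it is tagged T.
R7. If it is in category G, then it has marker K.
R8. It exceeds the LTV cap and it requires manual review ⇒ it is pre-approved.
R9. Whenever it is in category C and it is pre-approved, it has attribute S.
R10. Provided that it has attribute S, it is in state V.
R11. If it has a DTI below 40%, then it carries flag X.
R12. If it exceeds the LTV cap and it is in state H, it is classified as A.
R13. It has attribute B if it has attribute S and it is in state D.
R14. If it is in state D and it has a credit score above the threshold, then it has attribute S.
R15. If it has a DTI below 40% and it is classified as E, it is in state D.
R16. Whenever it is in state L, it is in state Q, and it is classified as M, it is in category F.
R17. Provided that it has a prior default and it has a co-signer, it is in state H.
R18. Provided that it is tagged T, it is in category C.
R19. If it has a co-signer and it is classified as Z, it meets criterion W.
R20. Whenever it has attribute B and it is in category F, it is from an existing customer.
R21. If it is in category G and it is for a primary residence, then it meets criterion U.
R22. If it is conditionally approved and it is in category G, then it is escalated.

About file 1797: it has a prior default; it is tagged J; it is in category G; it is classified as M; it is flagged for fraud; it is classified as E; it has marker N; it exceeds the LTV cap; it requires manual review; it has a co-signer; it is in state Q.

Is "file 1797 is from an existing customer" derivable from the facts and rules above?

Forward chaining from the given facts derives: is tagged T, has marker K, is pre-approved, is in state H, is in category C, has a DTI below 40%, has attribute S, is in state V, carries flag X, is classified as A, is in state D, has attribute B.
Rules concluding "it is from an existing customer": R1 needs "it has verified income"; R20 needs "it is in category F" — none of these are established.

No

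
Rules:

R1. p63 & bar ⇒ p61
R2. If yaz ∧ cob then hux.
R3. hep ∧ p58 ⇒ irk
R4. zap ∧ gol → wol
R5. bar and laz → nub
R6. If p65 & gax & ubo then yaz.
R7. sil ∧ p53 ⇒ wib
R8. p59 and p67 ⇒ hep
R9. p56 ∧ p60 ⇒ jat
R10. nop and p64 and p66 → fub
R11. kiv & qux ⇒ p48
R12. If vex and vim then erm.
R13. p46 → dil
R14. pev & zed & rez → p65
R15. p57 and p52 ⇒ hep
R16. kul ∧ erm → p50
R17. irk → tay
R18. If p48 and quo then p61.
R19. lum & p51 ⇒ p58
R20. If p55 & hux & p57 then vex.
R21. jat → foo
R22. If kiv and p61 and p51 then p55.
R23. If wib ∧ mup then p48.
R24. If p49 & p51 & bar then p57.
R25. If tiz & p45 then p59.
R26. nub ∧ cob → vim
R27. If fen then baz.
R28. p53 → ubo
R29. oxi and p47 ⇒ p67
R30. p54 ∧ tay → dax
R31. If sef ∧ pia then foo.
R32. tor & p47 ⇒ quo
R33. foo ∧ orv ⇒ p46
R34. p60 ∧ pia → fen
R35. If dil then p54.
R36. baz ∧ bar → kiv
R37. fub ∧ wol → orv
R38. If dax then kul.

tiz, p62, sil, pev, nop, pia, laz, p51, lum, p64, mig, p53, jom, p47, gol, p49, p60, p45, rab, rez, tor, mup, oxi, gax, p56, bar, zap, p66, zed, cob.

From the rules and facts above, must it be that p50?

wol  (by R4: zap, gol)
nub  (by R5: bar, laz)
wib  (by R7: sil, p53)
jat  (by R9: p56, p60)
fub  (by R10: nop, p64, p66)
p65  (by R14: pev, zed, rez)
p58  (by R19: lum, p51)
foo  (by R21: jat)
p48  (by R23: wib, mup)
p57  (by R24: p49, p51, bar)
p59  (by R25: tiz, p45)
vim  (by R26: nub, cob)
ubo  (by R28: p53)
p67  (by R29: oxi, p47)
quo  (by R32: tor, p47)
fen  (by R34: p60, pia)
orv  (by R37: fub, wol)
yaz  (by R6: p65, gax, ubo)
hep  (by R8: p59, p67)
p61  (by R18: p48, quo)
baz  (by R27: fen)
p46  (by R33: foo, orv)
kiv  (by R36: baz, bar)
hux  (by R2: yaz, cob)
irk  (by R3: hep, p58)
dil  (by R13: p46)
tay  (by R17: irk)
p55  (by R22: kiv, p61, p51)
p54  (by R35: dil)
vex  (by R20: p55, hux, p57)
dax  (by R30: p54, tay)
kul  (by R38: dax)
erm  (by R12: vex, vim)
p50  (by R16: kul, erm)

Yes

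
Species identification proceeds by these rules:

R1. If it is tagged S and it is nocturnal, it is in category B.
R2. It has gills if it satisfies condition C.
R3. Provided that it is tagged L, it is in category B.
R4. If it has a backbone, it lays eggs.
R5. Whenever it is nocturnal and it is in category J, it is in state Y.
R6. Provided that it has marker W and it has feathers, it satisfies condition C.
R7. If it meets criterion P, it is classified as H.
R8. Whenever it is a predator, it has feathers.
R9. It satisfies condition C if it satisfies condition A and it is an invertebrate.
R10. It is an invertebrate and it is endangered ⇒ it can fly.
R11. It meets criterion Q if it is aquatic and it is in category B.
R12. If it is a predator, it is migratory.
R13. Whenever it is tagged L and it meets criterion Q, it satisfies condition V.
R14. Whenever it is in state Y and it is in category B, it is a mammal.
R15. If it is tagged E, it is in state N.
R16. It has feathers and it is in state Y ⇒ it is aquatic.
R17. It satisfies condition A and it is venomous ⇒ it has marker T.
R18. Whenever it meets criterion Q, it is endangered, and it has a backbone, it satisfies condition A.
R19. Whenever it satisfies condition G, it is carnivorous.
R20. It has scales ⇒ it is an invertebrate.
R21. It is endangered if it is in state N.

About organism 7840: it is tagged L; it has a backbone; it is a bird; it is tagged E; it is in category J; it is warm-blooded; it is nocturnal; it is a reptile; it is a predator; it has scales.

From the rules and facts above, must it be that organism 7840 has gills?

Yes

By R3 (it is tagged L): it is in category B.
By R5 (it is nocturnal, it is in category J): it is in state Y.
By R8 (it is a predator): it has feathers.
By R15 (it is tagged E): it is in state N.
By R16 (it has feathers, it is in state Y): it is aquatic.
By R20 (it has scales): it is an invertebrate.
By R21 (it is in state N): it is endangered.
By R11 (it is aquatic, it is in category B): it meets criterion Q.
By R18 (it meets criterion Q, it is endangered, it has a backbone): it satisfies condition A.
By R9 (it satisfies condition A, it is an invertebrate): it satisfies condition C.
By R2 (it satisfies condition C): it has gills.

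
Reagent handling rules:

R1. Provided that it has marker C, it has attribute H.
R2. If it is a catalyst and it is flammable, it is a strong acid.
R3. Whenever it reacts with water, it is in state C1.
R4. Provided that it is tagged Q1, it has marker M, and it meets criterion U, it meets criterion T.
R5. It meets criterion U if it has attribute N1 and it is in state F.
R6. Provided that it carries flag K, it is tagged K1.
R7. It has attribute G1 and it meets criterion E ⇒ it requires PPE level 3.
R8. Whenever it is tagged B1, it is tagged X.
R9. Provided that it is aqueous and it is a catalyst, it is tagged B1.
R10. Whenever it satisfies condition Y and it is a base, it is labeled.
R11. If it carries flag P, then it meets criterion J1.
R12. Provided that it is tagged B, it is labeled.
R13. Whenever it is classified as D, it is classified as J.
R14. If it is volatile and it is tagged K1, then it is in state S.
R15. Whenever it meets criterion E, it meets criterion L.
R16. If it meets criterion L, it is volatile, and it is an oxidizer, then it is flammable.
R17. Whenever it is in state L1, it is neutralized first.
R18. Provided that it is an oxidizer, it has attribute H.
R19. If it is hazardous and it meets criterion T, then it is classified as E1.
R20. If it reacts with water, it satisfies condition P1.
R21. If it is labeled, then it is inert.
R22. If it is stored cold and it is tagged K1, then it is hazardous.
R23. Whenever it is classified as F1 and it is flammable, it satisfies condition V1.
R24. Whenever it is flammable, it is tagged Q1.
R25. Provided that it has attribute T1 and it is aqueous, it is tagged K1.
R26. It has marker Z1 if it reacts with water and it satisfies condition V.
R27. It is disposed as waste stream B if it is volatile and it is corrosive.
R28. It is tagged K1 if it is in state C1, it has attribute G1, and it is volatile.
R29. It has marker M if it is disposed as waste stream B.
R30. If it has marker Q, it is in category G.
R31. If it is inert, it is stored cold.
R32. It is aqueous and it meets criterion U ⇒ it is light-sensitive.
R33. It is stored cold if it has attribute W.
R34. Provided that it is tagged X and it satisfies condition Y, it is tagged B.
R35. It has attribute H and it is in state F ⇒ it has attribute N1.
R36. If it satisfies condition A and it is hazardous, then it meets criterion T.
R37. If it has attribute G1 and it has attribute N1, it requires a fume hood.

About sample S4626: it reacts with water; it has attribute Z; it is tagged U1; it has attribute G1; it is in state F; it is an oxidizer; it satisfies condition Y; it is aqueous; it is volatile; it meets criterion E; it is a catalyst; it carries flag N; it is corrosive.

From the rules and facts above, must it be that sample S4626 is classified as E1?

By R3 (it reacts with water): it is in state C1.
By R9 (it is aqueous, it is a catalyst): it is tagged B1.
By R15 (it meets criterion E): it meets criterion L.
By R16 (it meets criterion L, it is volatile, it is an oxidizer): it is flammable.
By R18 (it is an oxidizer): it has attribute H.
By R24 (it is flammable): it is tagged Q1.
By R27 (it is volatile, it is corrosive): it is disposed as waste stream B.
By R28 (it is in state C1, it has attribute G1, it is volatile): it is tagged K1.
By R29 (it is disposed as waste stream B): it has marker M.
By R35 (it has attribute H, it is in state F): it has attribute N1.
By R5 (it has attribute N1, it is in state F): it meets criterion U.
By R8 (it is tagged B1): it is tagged X.
By R34 (it is tagged X, it satisfies condition Y): it is tagged B.
By R4 (it is tagged Q1, it has marker M, it meets criterion U): it meets criterion T.
By R12 (it is tagged B): it is labeled.
By R21 (it is labeled): it is inert.
By R31 (it is inert): it is stored cold.
By R22 (it is stored cold, it is tagged K1): it is hazardous.
By R19 (it is hazardous, it meets criterion T): it is classified as E1.

Yes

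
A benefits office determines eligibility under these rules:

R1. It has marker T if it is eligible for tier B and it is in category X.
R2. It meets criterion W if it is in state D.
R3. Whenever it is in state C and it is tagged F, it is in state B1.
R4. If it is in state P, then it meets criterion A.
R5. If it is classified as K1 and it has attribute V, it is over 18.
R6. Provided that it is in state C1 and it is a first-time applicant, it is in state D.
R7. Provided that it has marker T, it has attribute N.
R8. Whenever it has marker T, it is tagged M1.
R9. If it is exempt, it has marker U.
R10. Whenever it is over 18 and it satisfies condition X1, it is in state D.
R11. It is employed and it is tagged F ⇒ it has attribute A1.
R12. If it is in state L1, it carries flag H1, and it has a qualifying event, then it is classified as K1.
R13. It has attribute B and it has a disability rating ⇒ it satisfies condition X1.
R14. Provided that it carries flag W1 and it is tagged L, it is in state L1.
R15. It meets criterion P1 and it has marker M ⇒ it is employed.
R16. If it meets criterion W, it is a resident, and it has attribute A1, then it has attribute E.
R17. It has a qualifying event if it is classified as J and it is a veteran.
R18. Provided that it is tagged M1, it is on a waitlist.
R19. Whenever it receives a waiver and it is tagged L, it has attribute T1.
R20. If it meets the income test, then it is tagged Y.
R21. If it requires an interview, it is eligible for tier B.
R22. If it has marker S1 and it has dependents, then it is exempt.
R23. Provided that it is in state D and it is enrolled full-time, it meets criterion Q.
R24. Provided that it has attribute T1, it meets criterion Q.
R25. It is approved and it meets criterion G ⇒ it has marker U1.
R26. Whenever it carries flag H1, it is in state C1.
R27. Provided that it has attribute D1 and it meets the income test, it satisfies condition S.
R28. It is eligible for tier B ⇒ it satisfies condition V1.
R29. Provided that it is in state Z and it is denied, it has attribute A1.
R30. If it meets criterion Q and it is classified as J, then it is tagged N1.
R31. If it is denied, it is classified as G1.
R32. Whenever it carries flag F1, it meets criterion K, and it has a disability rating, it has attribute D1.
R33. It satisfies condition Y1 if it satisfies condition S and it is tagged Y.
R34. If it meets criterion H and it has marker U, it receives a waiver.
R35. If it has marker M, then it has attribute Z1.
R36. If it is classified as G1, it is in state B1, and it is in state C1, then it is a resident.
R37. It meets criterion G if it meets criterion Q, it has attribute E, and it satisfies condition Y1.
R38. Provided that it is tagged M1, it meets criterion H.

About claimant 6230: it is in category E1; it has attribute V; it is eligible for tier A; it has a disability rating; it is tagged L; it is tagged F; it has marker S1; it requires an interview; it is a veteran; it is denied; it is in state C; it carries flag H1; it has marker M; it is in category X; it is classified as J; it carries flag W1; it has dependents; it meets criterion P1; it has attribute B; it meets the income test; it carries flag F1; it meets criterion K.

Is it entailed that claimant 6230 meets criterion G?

By R3 (it is in state C, it is tagged F): it is in state B1.
By R13 (it has attribute B, it has a disability rating): it satisfies condition X1.
By R14 (it carries flag W1, it is tagged L): it is in state L1.
By R15 (it meets criterion P1, it has marker M): it is employed.
By R17 (it is classified as J, it is a veteran): it has a qualifying event.
By R20 (it meets the income test): it is tagged Y.
By R21 (it requires an interview): it is eligible for tier B.
By R22 (it has marker S1, it has dependents): it is exempt.
By R26 (it carries flag H1): it is in state C1.
By R31 (it is denied): it is classified as G1.
By R32 (it carries flag F1, it meets criterion K, it has a disability rating): it has attribute D1.
By R36 (it is classified as G1, it is in state B1, it is in state C1): it is a resident.
By R1 (it is eligible for tier B, it is in category X): it has marker T.
By R8 (it has marker T): it is tagged M1.
By R9 (it is exempt): it has marker U.
By R11 (it is employed, it is tagged F): it has attribute A1.
By R12 (it is in state L1, it carries flag H1, it has a qualifying event): it is classified as K1.
By R27 (it has attribute D1, it meets the income test): it satisfies condition S.
By R33 (it satisfies condition S, it is tagged Y): it satisfies condition Y1.
By R38 (it is tagged M1): it meets criterion H.
By R5 (it is classified as K1, it has attribute V): it is over 18.
By R10 (it is over 18, it satisfies condition X1): it is in state D.
By R34 (it meets criterion H, it has marker U): it receives a waiver.
By R2 (it is in state D): it meets criterion W.
By R16 (it meets criterion W, it is a resident, it has attribute A1): it has attribute E.
By R19 (it receives a waiver, it is tagged L): it has attribute T1.
By R24 (it has attribute T1): it meets criterion Q.
By R37 (it meets criterion Q, it has attribute E, it satisfies condition Y1): it meets criterion G.

Yes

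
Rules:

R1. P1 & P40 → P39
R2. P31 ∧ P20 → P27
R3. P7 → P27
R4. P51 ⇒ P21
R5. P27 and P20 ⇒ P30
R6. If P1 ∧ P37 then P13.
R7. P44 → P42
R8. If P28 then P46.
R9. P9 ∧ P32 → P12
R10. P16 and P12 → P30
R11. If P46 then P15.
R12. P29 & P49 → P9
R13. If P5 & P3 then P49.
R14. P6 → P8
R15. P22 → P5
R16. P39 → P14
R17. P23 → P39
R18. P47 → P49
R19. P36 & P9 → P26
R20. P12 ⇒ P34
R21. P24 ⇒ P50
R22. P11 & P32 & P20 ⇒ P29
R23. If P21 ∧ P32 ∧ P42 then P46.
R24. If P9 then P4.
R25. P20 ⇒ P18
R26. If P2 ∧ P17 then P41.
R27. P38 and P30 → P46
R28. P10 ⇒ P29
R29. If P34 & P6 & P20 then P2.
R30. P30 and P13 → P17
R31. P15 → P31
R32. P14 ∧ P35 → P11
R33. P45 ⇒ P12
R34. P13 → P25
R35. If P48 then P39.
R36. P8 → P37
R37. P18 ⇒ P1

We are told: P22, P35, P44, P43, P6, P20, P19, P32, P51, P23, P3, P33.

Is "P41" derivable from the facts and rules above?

P21  (by R4: P51)
P42  (by R7: P44)
P8  (by R14: P6)
P5  (by R15: P22)
P39  (by R17: P23)
P46  (by R23: P21, P32, P42)
P18  (by R25: P20)
P37  (by R36: P8)
P1  (by R37: P18)
P13  (by R6: P1, P37)
P15  (by R11: P46)
P49  (by R13: P5, P3)
P14  (by R16: P39)
P31  (by R31: P15)
P11  (by R32: P14, P35)
P27  (by R2: P31, P20)
P30  (by R5: P27, P20)
P29  (by R22: P11, P32, P20)
P17  (by R30: P30, P13)
P9  (by R12: P29, P49)
P12  (by R9: P9, P32)
P34  (by R20: P12)
P2  (by R29: P34, P6, P20)
P41  (by R26: P2, P17)

Yes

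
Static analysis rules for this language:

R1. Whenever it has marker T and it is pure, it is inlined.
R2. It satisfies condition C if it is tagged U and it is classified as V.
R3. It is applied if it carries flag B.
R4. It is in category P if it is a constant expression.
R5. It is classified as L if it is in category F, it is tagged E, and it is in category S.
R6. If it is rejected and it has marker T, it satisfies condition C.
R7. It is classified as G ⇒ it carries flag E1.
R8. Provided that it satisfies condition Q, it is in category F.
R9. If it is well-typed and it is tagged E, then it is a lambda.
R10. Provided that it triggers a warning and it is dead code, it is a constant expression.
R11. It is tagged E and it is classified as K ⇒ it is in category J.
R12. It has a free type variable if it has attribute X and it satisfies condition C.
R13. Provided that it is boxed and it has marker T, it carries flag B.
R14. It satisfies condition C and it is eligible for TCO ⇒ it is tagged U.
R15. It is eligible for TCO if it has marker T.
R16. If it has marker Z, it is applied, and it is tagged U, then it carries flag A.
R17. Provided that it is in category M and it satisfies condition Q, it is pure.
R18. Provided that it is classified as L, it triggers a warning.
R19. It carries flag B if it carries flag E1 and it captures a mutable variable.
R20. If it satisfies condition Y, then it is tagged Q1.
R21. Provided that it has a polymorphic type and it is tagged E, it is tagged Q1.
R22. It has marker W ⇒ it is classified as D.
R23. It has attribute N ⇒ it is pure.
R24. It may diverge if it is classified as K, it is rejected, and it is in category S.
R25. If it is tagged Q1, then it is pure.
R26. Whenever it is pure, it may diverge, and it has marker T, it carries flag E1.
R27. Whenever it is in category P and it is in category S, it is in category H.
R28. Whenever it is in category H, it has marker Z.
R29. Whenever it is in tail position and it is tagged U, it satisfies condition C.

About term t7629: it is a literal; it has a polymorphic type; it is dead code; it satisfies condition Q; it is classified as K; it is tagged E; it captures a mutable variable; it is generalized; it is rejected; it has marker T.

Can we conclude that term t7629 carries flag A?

No

Forward chaining from the given facts derives: satisfies condition C, is in category F, is in category J, is eligible for TCO, is tagged Q1, is pure, is inlined, is tagged U.
The only rule concluding "it carries flag A" is R16, which needs "it has marker Z"; that is never established.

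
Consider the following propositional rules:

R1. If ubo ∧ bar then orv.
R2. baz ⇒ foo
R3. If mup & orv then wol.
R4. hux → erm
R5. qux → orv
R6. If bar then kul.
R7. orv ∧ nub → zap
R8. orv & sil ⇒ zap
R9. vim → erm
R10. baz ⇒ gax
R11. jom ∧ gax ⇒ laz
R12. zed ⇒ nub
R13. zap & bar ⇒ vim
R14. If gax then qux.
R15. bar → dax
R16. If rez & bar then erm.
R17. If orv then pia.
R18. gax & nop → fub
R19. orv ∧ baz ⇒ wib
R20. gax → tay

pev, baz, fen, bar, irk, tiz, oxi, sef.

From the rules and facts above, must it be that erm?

No

Forward chaining from the given facts derives: foo, kul, gax, qux, dax, tay, orv, pia, wib.
Rules concluding erm: R4 needs hux; R9 needs vim; R16 needs rez — none of these are established.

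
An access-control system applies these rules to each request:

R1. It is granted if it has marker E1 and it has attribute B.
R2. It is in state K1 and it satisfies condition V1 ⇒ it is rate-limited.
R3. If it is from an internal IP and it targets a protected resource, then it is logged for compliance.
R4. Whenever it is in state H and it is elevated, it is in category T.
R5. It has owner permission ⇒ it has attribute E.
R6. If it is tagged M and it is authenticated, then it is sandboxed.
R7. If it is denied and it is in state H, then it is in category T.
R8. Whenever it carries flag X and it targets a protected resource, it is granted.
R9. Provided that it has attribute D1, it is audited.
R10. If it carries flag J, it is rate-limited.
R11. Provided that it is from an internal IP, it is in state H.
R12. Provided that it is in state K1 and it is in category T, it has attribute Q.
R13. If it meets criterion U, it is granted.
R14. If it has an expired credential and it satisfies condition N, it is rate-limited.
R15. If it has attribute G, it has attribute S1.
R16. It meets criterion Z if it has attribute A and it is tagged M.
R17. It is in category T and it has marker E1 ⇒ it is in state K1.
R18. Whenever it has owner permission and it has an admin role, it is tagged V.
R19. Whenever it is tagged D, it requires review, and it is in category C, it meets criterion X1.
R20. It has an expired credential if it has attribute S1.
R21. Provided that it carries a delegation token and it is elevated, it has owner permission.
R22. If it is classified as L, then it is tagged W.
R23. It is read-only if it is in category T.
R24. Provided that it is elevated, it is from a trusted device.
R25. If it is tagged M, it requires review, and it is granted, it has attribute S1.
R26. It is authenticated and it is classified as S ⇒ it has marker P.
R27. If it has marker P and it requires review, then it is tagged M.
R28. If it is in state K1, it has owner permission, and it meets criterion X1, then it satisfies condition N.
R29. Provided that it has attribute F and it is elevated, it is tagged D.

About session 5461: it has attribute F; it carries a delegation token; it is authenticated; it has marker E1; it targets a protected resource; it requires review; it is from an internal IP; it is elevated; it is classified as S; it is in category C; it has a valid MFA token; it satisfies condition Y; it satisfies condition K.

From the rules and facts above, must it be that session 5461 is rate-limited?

Forward chaining from the given facts derives: is logged for compliance, is in state H, has owner permission, is from a trusted device, has marker P, is tagged M, is tagged D, is in category T, has attribute E, is sandboxed, is in state K1, meets criterion X1, is read-only, satisfies condition N, has attribute Q.
Rules concluding "it is rate-limited": R2 needs "it satisfies condition V1"; R10 needs "it carries flag J"; R14 needs "it has an expired credential" — none of these are established.

No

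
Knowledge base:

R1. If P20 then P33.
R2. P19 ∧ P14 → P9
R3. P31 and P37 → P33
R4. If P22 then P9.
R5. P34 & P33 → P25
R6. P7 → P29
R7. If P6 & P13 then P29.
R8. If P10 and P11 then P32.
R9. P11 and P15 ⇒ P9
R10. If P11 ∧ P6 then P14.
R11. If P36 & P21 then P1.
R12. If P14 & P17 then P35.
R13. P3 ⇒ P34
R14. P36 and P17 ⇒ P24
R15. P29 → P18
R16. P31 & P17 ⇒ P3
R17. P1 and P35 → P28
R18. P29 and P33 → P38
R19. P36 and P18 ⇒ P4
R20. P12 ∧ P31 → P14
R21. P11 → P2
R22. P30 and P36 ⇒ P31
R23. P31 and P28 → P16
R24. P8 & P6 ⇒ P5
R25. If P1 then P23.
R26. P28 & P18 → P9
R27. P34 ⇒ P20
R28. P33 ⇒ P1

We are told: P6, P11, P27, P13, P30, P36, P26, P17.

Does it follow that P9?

Yes

P29  (by R7: P6, P13)
P14  (by R10: P11, P6)
P35  (by R12: P14, P17)
P18  (by R15: P29)
P31  (by R22: P30, P36)
P3  (by R16: P31, P17)
P34  (by R13: P3)
P20  (by R27: P34)
P33  (by R1: P20)
P1  (by R28: P33)
P28  (by R17: P1, P35)
P9  (by R26: P28, P18)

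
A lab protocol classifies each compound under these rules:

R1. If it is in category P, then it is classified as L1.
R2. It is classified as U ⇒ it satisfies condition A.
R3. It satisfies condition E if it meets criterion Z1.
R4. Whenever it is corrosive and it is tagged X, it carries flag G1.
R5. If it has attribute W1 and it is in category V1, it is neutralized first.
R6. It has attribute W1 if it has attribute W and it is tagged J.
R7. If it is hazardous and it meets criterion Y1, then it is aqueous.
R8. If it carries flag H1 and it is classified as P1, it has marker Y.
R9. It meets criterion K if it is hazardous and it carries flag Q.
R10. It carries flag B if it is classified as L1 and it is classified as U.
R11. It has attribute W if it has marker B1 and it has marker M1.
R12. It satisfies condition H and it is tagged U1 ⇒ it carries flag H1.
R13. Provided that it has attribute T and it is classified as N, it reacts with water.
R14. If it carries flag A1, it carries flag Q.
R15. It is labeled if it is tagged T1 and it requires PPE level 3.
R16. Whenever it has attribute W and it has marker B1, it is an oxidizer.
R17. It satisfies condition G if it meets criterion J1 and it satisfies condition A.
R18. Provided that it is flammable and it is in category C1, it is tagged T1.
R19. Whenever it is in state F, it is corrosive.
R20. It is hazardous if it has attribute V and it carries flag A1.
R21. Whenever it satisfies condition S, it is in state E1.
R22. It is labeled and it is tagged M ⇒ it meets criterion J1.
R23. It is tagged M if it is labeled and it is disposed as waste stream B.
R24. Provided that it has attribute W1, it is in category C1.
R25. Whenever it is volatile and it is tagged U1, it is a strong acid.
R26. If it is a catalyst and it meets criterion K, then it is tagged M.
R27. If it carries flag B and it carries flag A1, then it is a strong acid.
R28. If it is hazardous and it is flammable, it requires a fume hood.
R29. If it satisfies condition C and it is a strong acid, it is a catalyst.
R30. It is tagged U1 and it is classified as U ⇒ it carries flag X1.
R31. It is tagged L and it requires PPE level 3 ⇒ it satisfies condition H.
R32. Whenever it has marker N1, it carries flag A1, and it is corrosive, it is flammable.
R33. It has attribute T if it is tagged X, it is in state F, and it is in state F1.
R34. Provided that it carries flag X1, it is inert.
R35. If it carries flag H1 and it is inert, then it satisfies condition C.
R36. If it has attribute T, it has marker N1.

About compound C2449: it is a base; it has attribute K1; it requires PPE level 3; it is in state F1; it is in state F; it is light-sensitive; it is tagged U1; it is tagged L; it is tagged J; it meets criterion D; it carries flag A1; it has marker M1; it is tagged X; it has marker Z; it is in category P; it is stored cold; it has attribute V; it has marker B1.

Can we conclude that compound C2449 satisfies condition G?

Forward chaining from the given facts derives: is classified as L1, has attribute W, carries flag Q, is an oxidizer, is corrosive, is hazardous, satisfies condition H, has attribute T, has marker N1, carries flag G1, has attribute W1, meets criterion K, carries flag H1, is in category C1, is flammable, is tagged T1, requires a fume hood, is labeled.
The only rule concluding "it satisfies condition G" is R17, which needs "it meets criterion J1"; that is never established.

No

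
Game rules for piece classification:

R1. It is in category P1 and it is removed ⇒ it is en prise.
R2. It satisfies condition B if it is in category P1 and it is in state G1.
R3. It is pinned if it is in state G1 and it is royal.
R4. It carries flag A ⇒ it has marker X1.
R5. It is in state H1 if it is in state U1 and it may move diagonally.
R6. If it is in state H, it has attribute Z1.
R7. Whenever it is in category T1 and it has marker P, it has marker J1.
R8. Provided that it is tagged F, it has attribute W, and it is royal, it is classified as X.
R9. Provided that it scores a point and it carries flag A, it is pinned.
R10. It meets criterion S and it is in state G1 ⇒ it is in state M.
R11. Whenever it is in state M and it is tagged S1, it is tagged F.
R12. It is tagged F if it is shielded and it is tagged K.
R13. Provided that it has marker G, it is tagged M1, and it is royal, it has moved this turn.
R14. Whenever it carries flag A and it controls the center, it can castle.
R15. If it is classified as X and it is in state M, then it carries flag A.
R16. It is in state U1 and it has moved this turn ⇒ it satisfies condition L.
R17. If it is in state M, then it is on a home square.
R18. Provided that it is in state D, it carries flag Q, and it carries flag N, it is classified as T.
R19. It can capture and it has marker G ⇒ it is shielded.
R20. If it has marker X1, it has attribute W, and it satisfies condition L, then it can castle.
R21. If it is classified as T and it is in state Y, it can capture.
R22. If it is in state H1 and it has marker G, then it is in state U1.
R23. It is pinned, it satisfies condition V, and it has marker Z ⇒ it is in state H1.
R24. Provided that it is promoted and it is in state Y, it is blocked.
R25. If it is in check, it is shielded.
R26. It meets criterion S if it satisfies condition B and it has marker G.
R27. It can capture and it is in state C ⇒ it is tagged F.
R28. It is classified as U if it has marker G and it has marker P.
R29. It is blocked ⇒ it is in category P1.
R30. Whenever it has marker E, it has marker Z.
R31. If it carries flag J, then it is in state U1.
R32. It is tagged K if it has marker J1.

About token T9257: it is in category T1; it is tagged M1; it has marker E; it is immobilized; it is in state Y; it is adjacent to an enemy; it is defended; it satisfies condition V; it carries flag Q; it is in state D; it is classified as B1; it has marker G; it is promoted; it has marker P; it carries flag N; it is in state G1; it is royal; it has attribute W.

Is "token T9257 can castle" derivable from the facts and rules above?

By R3 (it is in state G1, it is royal): it is pinned.
By R7 (it is in category T1, it has marker P): it has marker J1.
By R13 (it has marker G, it is tagged M1, it is royal): it has moved this turn.
By R18 (it is in state D, it carries flag Q, it carries flag N): it is classified as T.
By R21 (it is classified as T, it is in state Y): it can capture.
By R24 (it is promoted, it is in state Y): it is blocked.
By R29 (it is blocked): it is in category P1.
By R30 (it has marker E): it has marker Z.
By R32 (it has marker J1): it is tagged K.
By R2 (it is in category P1, it is in state G1): it satisfies condition B.
By R19 (it can capture, it has marker G): it is shielded.
By R23 (it is pinned, it satisfies condition V, it has marker Z): it is in state H1.
By R26 (it satisfies condition B, it has marker G): it meets criterion S.
By R10 (it meets criterion S, it is in state G1): it is in state M.
By R12 (it is shielded, it is tagged K): it is tagged F.
By R22 (it is in state H1, it has marker G): it is in state U1.
By R8 (it is tagged F, it has attribute W, it is royal): it is classified as X.
By R15 (it is classified as X, it is in state M): it carries flag A.
By R16 (it is in state U1, it has moved this turn): it satisfies condition L.
By R4 (it carries flag A): it has marker X1.
By R20 (it has marker X1, it has attribute W, it satisfies condition L): it can castle.

Yes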